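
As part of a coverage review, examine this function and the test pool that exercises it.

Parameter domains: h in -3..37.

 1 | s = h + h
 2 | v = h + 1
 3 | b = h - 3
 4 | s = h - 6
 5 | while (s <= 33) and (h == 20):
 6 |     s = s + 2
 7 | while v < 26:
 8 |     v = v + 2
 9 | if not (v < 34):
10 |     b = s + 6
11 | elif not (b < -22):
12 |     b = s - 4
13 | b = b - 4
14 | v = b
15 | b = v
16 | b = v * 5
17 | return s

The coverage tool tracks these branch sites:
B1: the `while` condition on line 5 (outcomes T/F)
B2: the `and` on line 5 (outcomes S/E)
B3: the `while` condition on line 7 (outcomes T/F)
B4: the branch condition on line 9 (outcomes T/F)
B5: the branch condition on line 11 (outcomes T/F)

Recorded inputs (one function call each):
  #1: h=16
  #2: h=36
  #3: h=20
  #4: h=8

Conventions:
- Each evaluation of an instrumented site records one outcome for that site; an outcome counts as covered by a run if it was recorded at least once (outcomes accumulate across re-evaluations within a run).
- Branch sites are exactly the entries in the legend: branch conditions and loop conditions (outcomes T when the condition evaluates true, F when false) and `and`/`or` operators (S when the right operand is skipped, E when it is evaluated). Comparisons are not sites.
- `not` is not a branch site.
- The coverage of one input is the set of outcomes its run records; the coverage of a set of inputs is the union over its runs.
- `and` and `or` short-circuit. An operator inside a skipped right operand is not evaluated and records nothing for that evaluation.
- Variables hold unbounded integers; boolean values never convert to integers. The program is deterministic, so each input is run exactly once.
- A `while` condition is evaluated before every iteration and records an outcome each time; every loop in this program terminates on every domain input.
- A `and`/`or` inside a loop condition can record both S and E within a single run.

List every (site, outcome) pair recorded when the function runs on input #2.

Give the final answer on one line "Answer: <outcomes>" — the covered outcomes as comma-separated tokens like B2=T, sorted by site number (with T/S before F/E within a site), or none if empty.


Running input #2 (h=36), event by event:
  B2->E, B1->F, B3->F, B4->T
as a set, this run covers: B1=F, B2=E, B3=F, B4=T
Answer: B1=F, B2=E, B3=F, B4=T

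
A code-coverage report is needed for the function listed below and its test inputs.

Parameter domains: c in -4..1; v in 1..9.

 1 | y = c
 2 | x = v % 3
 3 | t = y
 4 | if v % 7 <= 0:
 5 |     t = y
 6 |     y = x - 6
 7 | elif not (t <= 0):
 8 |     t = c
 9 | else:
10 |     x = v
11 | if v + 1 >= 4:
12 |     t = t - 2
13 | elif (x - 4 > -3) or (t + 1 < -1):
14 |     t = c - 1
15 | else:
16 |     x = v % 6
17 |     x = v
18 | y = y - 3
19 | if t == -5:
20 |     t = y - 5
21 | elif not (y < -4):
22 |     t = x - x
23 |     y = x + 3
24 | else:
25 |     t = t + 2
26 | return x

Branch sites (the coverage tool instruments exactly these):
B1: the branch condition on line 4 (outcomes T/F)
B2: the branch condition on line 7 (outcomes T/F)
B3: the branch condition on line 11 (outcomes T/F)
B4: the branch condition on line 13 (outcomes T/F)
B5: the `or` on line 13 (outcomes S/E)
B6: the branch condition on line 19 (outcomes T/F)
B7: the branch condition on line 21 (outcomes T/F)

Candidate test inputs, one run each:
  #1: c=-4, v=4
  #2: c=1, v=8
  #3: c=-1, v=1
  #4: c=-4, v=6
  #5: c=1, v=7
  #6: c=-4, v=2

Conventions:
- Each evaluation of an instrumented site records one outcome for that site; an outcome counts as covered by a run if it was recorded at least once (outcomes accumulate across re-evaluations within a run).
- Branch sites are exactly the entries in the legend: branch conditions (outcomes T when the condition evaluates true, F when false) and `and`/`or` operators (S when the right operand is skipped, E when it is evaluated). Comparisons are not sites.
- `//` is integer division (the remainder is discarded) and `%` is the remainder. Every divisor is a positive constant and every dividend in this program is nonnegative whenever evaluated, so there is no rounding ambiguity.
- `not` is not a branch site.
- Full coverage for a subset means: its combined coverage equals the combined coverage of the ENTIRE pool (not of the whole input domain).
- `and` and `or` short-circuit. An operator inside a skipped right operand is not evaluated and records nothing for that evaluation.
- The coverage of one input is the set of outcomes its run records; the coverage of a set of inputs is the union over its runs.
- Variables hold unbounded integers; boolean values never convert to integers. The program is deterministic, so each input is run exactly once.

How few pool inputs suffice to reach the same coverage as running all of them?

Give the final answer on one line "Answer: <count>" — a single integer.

test 1 (c=-4, v=4) fires B1->F, B2->F, B3->T, B6->F, B7->F; hits B1=F, B2=F, B3=T, B6=F, B7=F
test 2 (c=1, v=8) fires B1->F, B2->T, B3->T, B6->F, B7->T; hits B1=F, B2=T, B3=T, B6=F, B7=T
test 3 (c=-1, v=1) fires B1->F, B2->F, B3->F, B5->E, B4->F, B6->F, B7->T; hits B1=F, B2=F, B3=F, B4=F, B5=E, B6=F, B7=T
test 4 (c=-4, v=6) fires B1->F, B2->F, B3->T, B6->F, B7->F; hits B1=F, B2=F, B3=T, B6=F, B7=F
test 5 (c=1, v=7) fires B1->T, B3->T, B6->F, B7->F; hits B1=T, B3=T, B6=F, B7=F
test 6 (c=-4, v=2) fires B1->F, B2->F, B3->F, B5->S, B4->T, B6->T; hits B1=F, B2=F, B3=F, B4=T, B5=S, B6=T
together the pool reaches 14 outcomes: B1=T, B1=F, B2=T, B2=F, B3=T, B3=F, B4=T, B4=F, B5=S, B5=E, B6=T, B6=F, B7=T, B7=F
every size-1 subset falls short of the 14 outcomes (best: 7/14)
every size-2 subset falls short of the 14 outcomes (best: 10/14)
every size-3 subset falls short of the 14 outcomes (best: 13/14)
at size 4, {2, 3, 5, 6} reaches all 14 outcomes; every lexicographically earlier size-4 subset fails

Answer: 4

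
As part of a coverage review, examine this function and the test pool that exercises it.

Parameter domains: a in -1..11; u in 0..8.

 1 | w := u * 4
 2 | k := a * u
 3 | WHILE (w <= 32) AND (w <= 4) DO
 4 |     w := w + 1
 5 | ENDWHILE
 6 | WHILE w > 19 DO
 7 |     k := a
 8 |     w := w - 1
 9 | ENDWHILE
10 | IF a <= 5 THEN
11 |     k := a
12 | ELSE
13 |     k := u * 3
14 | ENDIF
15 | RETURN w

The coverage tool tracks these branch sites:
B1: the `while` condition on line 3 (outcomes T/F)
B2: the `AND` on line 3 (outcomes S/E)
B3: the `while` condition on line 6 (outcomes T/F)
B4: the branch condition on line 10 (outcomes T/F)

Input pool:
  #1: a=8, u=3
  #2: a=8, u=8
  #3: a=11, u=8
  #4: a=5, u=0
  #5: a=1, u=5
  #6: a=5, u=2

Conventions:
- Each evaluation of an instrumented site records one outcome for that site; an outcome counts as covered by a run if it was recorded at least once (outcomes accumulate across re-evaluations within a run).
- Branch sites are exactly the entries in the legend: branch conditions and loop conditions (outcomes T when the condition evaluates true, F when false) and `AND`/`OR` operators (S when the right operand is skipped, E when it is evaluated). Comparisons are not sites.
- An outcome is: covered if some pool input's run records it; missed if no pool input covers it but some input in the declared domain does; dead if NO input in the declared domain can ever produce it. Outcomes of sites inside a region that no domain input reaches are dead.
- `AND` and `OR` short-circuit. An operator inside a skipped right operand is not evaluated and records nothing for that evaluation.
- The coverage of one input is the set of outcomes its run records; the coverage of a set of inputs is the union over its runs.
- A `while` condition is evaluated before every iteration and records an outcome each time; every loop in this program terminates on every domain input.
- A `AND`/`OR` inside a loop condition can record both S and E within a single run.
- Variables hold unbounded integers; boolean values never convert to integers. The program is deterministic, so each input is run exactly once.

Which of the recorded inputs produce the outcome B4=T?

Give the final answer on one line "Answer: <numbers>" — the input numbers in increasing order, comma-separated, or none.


input #1 (a=8, u=3): does not record B4=T
input #2 (a=8, u=8): does not record B4=T
input #3 (a=11, u=8): does not record B4=T
input #4 (a=5, u=0): records B4=T
input #5 (a=1, u=5): records B4=T
input #6 (a=5, u=2): records B4=T
Answer: 4, 5, 6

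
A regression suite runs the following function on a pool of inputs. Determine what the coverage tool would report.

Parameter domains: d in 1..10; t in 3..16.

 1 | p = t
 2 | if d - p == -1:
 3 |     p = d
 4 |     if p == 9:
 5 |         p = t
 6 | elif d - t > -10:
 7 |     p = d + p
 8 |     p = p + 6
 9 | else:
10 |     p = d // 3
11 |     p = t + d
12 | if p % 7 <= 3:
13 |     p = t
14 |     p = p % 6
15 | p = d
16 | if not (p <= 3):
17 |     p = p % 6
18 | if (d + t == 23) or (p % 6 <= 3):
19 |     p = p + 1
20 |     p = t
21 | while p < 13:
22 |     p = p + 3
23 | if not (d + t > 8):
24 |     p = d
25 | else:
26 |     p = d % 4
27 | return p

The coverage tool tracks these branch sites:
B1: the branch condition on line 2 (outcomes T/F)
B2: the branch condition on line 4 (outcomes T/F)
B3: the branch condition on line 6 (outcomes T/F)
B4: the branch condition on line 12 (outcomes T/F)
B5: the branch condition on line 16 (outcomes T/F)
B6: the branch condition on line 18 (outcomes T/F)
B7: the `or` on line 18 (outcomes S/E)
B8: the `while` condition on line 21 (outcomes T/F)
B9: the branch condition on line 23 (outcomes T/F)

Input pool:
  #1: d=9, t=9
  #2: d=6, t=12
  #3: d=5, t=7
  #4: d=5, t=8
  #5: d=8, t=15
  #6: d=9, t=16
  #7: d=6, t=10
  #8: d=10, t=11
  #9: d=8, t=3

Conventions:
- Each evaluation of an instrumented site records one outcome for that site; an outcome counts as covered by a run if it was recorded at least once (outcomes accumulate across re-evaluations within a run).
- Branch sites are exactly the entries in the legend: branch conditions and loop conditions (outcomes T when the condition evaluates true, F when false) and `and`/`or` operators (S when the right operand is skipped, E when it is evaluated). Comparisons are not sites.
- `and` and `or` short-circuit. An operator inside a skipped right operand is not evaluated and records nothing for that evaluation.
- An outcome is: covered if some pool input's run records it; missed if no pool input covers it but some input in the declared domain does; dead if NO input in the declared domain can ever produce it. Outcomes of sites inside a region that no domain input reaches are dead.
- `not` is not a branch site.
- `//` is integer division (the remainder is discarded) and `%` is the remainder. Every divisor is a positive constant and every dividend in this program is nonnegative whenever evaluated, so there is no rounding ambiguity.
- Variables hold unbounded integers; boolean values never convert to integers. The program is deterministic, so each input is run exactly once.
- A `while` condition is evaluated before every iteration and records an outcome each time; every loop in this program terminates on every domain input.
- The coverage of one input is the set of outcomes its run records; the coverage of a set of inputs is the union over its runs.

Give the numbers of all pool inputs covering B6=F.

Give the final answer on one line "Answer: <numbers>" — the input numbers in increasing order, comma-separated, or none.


input #1 (d=9, t=9): does not produce B6=F
input #2 (d=6, t=12): does not produce B6=F
input #3 (d=5, t=7): produces B6=F
input #4 (d=5, t=8): produces B6=F
input #5 (d=8, t=15): does not produce B6=F
input #6 (d=9, t=16): does not produce B6=F
input #7 (d=6, t=10): does not produce B6=F
input #8 (d=10, t=11): produces B6=F
input #9 (d=8, t=3): does not produce B6=F
Answer: 3, 4, 8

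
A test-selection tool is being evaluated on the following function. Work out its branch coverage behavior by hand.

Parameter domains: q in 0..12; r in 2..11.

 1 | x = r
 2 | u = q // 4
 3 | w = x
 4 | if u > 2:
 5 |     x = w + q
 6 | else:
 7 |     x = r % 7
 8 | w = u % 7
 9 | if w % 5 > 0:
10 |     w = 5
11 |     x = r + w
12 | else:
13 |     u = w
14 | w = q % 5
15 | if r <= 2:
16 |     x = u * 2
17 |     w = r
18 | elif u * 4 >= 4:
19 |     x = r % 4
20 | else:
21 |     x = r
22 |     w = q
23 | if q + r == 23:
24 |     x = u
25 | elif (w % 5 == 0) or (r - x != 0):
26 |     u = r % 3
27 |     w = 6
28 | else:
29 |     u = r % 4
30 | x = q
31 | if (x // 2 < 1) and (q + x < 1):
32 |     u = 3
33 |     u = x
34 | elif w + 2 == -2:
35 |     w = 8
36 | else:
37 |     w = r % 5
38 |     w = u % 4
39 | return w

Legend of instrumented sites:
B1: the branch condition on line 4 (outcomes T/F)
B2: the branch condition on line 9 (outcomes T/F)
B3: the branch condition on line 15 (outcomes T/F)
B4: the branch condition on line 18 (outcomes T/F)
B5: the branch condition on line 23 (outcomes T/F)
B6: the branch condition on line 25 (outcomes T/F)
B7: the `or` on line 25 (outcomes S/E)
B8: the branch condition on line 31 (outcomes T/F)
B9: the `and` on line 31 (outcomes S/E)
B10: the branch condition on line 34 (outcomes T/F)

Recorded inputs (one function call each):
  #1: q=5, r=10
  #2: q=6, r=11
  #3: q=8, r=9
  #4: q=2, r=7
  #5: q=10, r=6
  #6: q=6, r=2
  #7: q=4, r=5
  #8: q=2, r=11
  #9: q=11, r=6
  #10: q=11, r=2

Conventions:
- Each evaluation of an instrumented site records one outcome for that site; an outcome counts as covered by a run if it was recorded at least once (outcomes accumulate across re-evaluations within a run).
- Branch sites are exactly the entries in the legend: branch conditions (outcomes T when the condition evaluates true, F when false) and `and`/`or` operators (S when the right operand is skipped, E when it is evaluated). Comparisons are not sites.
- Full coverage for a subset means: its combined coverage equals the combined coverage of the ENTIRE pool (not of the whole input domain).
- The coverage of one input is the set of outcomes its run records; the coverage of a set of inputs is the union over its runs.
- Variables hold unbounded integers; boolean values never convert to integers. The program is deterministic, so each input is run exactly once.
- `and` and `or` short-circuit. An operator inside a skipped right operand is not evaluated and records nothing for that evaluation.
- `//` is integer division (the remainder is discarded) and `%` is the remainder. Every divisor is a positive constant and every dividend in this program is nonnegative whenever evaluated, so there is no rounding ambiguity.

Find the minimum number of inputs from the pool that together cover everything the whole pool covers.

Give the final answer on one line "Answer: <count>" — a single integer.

test 1 (q=5, r=10) fires B1->F, B2->T, B3->F, B4->T, B5->F, B7->S, B6->T, B9->S, B8->F, B10->F; hits B1=F, B2=T, B3=F, B4=T, B5=F, B6=T, B7=S, B8=F, B9=S, B10=F
test 2 (q=6, r=11) fires B1->F, B2->T, B3->F, B4->T, B5->F, B7->E, B6->T, B9->S, B8->F, B10->F; hits B1=F, B2=T, B3=F, B4=T, B5=F, B6=T, B7=E, B8=F, B9=S, B10=F
test 3 (q=8, r=9) fires B1->F, B2->T, B3->F, B4->T, B5->F, B7->E, B6->T, B9->S, B8->F, B10->F; hits B1=F, B2=T, B3=F, B4=T, B5=F, B6=T, B7=E, B8=F, B9=S, B10=F
test 4 (q=2, r=7) fires B1->F, B2->F, B3->F, B4->F, B5->F, B7->E, B6->F, B9->S, B8->F, B10->F; hits B1=F, B2=F, B3=F, B4=F, B5=F, B6=F, B7=E, B8=F, B9=S, B10=F
test 5 (q=10, r=6) fires B1->F, B2->T, B3->F, B4->T, B5->F, B7->S, B6->T, B9->S, B8->F, B10->F; hits B1=F, B2=T, B3=F, B4=T, B5=F, B6=T, B7=S, B8=F, B9=S, B10=F
test 6 (q=6, r=2) fires B1->F, B2->T, B3->T, B5->F, B7->E, B6->F, B9->S, B8->F, B10->F; hits B1=F, B2=T, B3=T, B5=F, B6=F, B7=E, B8=F, B9=S, B10=F
test 7 (q=4, r=5) fires B1->F, B2->T, B3->F, B4->T, B5->F, B7->E, B6->T, B9->S, B8->F, B10->F; hits B1=F, B2=T, B3=F, B4=T, B5=F, B6=T, B7=E, B8=F, B9=S, B10=F
test 8 (q=2, r=11) fires B1->F, B2->F, B3->F, B4->F, B5->F, B7->E, B6->F, B9->S, B8->F, B10->F; hits B1=F, B2=F, B3=F, B4=F, B5=F, B6=F, B7=E, B8=F, B9=S, B10=F
test 9 (q=11, r=6) fires B1->F, B2->T, B3->F, B4->T, B5->F, B7->E, B6->T, B9->S, B8->F, B10->F; hits B1=F, B2=T, B3=F, B4=T, B5=F, B6=T, B7=E, B8=F, B9=S, B10=F
test 10 (q=11, r=2) fires B1->F, B2->T, B3->T, B5->F, B7->E, B6->T, B9->S, B8->F, B10->F; hits B1=F, B2=T, B3=T, B5=F, B6=T, B7=E, B8=F, B9=S, B10=F
together the pool reaches 15 outcomes: B1=F, B2=T, B2=F, B3=T, B3=F, B4=T, B4=F, B5=F, B6=T, B6=F, B7=S, B7=E, B8=F, B9=S, B10=F
checked all size-1 subsets: none covers 15 outcomes (max 10/15)
checked all size-2 subsets: none covers 15 outcomes (max 14/15)
at size 3, {1, 4, 6} reaches all 15 outcomes; every lexicographically earlier size-3 subset fails

Answer: 3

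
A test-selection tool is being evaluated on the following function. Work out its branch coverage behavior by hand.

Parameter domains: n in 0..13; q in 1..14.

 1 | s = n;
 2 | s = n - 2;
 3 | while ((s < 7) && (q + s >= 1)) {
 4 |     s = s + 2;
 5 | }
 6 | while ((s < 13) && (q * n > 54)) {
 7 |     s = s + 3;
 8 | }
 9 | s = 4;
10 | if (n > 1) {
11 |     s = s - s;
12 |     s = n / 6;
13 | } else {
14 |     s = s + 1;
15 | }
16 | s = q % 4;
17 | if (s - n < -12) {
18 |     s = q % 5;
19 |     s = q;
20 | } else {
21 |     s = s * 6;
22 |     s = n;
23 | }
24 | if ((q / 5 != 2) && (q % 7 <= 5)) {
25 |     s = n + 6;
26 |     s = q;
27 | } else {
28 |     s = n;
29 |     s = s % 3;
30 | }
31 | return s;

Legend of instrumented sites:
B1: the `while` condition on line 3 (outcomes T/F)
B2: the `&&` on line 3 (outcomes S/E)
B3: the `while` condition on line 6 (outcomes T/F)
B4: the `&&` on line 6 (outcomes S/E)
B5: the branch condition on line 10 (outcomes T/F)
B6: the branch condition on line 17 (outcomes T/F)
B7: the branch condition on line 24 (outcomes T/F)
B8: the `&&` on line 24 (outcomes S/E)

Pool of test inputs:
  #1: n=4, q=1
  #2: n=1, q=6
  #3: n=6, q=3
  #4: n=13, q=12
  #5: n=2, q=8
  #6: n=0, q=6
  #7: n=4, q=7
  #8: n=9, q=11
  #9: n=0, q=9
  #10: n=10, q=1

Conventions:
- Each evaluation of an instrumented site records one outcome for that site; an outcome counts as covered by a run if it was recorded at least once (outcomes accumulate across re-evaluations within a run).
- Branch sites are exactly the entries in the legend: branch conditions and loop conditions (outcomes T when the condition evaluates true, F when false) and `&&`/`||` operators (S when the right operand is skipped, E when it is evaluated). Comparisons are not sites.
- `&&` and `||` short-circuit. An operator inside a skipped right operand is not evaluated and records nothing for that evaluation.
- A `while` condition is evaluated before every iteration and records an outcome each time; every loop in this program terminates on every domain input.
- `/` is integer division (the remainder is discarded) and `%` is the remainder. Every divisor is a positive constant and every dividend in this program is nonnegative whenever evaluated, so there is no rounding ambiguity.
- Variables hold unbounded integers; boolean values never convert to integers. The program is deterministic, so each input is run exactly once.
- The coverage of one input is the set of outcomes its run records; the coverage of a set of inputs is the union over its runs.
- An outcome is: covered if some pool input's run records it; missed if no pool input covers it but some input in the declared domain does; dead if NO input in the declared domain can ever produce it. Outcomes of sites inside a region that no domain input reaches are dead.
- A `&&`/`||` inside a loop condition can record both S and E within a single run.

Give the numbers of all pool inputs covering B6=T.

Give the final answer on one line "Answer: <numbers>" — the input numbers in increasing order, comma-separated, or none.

input #1 (n=4, q=1): never hits B6=T
input #2 (n=1, q=6): never hits B6=T
input #3 (n=6, q=3): never hits B6=T
input #4 (n=13, q=12): hits B6=T
input #5 (n=2, q=8): never hits B6=T
input #6 (n=0, q=6): never hits B6=T
input #7 (n=4, q=7): never hits B6=T
input #8 (n=9, q=11): never hits B6=T
input #9 (n=0, q=9): never hits B6=T
input #10 (n=10, q=1): never hits B6=T

Answer: 4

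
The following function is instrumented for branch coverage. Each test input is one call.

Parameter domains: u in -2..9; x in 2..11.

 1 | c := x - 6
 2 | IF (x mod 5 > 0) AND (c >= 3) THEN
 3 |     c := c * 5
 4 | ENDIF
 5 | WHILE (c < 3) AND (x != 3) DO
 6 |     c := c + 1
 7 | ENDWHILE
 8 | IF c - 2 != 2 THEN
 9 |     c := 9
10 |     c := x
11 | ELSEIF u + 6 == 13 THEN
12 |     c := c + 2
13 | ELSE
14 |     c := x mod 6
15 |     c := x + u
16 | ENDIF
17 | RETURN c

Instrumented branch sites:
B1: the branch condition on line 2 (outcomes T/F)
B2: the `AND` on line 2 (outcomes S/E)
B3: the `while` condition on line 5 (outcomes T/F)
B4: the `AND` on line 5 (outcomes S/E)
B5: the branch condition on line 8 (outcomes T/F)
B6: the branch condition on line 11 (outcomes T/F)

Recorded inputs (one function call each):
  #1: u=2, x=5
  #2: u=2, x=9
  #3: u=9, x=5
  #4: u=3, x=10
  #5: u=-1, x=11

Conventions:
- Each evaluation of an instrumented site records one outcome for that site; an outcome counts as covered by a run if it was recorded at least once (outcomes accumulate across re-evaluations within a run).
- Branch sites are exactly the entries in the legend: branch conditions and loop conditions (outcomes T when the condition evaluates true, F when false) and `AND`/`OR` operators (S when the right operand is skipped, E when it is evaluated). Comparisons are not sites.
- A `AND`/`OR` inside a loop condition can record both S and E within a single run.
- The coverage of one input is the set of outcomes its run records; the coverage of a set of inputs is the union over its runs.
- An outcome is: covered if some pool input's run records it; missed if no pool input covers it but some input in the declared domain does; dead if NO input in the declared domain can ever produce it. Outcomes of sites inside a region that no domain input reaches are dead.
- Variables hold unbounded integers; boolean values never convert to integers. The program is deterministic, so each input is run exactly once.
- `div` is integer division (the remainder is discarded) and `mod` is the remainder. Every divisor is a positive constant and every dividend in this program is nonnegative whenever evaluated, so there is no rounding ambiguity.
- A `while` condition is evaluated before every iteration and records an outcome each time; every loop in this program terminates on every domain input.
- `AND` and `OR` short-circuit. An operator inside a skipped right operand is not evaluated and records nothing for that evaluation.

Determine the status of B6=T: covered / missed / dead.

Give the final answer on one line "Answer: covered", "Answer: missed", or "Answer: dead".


no pool input records B6=T
but domain input (u=7, x=10) does record it -> reachable, so missed
Answer: missed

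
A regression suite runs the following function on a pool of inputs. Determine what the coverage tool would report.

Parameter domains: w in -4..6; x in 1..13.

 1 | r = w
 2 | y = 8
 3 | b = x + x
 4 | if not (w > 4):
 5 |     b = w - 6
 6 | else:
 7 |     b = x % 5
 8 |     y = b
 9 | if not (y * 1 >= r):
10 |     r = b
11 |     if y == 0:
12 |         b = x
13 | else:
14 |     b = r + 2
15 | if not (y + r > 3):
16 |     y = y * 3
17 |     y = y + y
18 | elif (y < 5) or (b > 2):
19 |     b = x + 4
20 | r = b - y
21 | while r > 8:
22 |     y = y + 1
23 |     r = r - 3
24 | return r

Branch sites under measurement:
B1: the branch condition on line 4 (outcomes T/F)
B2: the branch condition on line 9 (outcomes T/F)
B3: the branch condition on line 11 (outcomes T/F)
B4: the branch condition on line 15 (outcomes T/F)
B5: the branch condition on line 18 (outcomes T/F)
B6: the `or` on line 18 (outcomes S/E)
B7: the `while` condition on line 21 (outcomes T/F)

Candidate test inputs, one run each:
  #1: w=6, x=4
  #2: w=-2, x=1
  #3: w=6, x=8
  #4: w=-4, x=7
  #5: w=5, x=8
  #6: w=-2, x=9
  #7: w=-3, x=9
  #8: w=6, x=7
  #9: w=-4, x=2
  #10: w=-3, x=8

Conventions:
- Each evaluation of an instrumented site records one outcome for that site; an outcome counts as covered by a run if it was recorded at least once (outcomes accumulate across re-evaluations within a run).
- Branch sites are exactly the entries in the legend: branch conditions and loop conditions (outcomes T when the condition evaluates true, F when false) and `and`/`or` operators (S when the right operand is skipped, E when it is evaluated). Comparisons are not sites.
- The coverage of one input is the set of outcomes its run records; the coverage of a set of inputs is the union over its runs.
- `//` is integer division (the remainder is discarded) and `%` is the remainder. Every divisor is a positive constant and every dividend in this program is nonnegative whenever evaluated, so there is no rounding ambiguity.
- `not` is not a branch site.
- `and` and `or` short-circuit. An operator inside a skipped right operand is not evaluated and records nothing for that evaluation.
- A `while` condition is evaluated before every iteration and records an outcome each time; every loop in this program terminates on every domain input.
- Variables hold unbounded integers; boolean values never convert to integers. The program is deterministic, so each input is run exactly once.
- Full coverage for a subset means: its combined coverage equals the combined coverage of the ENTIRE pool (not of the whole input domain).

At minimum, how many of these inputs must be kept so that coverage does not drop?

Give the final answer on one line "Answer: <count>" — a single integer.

input #1 (w=6, x=4): events B1->F, B2->T, B3->F, B4->F, B6->S, B5->T, B7->F; covers B1=F, B2=T, B3=F, B4=F, B5=T, B6=S, B7=F
input #2 (w=-2, x=1): events B1->T, B2->F, B4->F, B6->E, B5->F, B7->F; covers B1=T, B2=F, B4=F, B5=F, B6=E, B7=F
input #3 (w=6, x=8): events B1->F, B2->T, B3->F, B4->F, B6->S, B5->T, B7->T, B7->F; covers B1=F, B2=T, B3=F, B4=F, B5=T, B6=S, B7=T, B7=F
input #4 (w=-4, x=7): events B1->T, B2->F, B4->F, B6->E, B5->F, B7->F; covers B1=T, B2=F, B4=F, B5=F, B6=E, B7=F
input #5 (w=5, x=8): events B1->F, B2->T, B3->F, B4->F, B6->S, B5->T, B7->T, B7->F; covers B1=F, B2=T, B3=F, B4=F, B5=T, B6=S, B7=T, B7=F
input #6 (w=-2, x=9): events B1->T, B2->F, B4->F, B6->E, B5->F, B7->F; covers B1=T, B2=F, B4=F, B5=F, B6=E, B7=F
input #7 (w=-3, x=9): events B1->T, B2->F, B4->F, B6->E, B5->F, B7->F; covers B1=T, B2=F, B4=F, B5=F, B6=E, B7=F
input #8 (w=6, x=7): events B1->F, B2->T, B3->F, B4->F, B6->S, B5->T, B7->T, B7->F; covers B1=F, B2=T, B3=F, B4=F, B5=T, B6=S, B7=T, B7=F
input #9 (w=-4, x=2): events B1->T, B2->F, B4->F, B6->E, B5->F, B7->F; covers B1=T, B2=F, B4=F, B5=F, B6=E, B7=F
input #10 (w=-3, x=8): events B1->T, B2->F, B4->F, B6->E, B5->F, B7->F; covers B1=T, B2=F, B4=F, B5=F, B6=E, B7=F
the full pool covers 12 outcomes: B1=T, B1=F, B2=T, B2=F, B3=F, B4=F, B5=T, B5=F, B6=S, B6=E, B7=T, B7=F
no size-1 subset reaches all 12 outcomes (best union: 8/12)
at size 2, {2, 3} reaches all 12 outcomes; every lexicographically earlier size-2 subset fails

Answer: 2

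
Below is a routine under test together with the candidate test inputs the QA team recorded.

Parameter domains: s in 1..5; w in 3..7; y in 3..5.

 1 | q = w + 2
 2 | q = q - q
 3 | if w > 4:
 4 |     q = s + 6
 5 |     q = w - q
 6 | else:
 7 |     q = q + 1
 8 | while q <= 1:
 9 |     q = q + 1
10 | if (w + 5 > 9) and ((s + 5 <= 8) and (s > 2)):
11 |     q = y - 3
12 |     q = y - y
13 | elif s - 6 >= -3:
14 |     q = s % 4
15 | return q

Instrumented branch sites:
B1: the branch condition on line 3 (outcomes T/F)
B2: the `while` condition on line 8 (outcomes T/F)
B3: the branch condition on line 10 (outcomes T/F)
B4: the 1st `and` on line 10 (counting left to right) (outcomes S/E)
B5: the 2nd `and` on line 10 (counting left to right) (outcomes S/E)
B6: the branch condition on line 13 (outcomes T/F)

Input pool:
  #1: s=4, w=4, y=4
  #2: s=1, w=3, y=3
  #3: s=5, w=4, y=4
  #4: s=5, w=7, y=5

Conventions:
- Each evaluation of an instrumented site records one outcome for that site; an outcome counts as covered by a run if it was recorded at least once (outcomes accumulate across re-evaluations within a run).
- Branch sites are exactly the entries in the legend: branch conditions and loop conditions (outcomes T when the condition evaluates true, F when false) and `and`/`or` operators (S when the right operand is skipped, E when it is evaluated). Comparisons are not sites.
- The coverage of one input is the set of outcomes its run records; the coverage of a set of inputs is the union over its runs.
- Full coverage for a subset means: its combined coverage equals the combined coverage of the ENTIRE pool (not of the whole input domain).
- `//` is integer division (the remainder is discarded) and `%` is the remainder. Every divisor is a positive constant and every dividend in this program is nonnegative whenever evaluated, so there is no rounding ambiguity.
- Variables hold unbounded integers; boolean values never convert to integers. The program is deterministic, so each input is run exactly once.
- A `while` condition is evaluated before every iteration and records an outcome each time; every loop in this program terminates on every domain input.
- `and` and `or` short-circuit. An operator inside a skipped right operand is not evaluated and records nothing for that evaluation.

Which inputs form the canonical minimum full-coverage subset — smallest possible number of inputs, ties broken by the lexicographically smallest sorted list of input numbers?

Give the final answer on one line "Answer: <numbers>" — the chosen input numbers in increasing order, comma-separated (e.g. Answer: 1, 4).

run #1 (s=4, w=4, y=4) records B1=F, B2=T, B2=F, B3=F, B4=S, B6=T
run #2 (s=1, w=3, y=3) records B1=F, B2=T, B2=F, B3=F, B4=S, B6=F
run #3 (s=5, w=4, y=4) records B1=F, B2=T, B2=F, B3=F, B4=S, B6=T
run #4 (s=5, w=7, y=5) records B1=T, B2=T, B2=F, B3=F, B4=E, B5=S, B6=T
together the pool reaches 10 outcomes: B1=T, B1=F, B2=T, B2=F, B3=F, B4=S, B4=E, B5=S, B6=T, B6=F
checked all size-1 subsets: none covers 10 outcomes (max 7/10)
inputs {2, 4} (size 2) cover everything; no size-2 subset with a lexicographically smaller index list covers all 10

Answer: 2, 4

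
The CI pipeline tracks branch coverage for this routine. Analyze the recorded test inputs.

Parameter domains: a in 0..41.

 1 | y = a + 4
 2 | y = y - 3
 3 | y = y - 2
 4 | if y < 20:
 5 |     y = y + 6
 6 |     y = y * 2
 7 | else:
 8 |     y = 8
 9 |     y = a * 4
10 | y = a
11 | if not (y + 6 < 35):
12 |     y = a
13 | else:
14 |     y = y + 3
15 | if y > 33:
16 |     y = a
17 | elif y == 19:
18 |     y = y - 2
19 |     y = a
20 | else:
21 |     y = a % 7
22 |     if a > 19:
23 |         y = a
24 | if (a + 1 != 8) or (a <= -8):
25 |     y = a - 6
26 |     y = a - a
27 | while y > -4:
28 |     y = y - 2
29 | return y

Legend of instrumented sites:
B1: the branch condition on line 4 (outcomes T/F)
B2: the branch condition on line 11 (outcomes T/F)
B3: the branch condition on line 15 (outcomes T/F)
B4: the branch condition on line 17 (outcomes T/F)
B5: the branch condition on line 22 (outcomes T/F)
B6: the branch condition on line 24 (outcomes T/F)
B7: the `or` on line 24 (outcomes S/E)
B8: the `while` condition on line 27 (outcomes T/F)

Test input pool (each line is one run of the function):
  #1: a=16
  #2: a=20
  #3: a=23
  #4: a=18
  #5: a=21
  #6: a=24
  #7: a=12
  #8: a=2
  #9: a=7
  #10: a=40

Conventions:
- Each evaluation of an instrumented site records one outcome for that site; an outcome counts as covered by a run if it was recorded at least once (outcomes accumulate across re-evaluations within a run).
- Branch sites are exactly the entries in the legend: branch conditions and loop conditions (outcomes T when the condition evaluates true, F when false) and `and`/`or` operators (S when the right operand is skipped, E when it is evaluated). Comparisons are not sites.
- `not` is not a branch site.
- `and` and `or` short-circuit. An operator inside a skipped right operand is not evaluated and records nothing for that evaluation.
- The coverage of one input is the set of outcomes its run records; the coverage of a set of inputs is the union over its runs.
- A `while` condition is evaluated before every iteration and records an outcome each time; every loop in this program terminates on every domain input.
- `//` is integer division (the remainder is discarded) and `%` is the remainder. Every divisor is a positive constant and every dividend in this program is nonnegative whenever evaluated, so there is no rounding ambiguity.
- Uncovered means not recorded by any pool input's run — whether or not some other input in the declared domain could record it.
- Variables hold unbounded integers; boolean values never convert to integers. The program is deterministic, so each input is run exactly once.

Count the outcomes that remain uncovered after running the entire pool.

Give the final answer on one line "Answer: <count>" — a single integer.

input #1, a=16: events B1->T, B2->F, B3->F, B4->T, B7->S, B6->T, B8->T, B8->T, B8->F; outcomes B1=T, B2=F, B3=F, B4=T, B6=T, B7=S, B8=T, B8=F
input #2, a=20: events B1->T, B2->F, B3->F, B4->F, B5->T, B7->S, B6->T, B8->T, B8->T, B8->F; outcomes B1=T, B2=F, B3=F, B4=F, B5=T, B6=T, B7=S, B8=T, B8=F
input #3, a=23: events B1->F, B2->F, B3->F, B4->F, B5->T, B7->S, B6->T, B8->T, B8->T, B8->F; outcomes B1=F, B2=F, B3=F, B4=F, B5=T, B6=T, B7=S, B8=T, B8=F
input #4, a=18: events B1->T, B2->F, B3->F, B4->F, B5->F, B7->S, B6->T, B8->T, B8->T, B8->F; outcomes B1=T, B2=F, B3=F, B4=F, B5=F, B6=T, B7=S, B8=T, B8=F
input #5, a=21: events B1->F, B2->F, B3->F, B4->F, B5->T, B7->S, B6->T, B8->T, B8->T, B8->F; outcomes B1=F, B2=F, B3=F, B4=F, B5=T, B6=T, B7=S, B8=T, B8=F
input #6, a=24: events B1->F, B2->F, B3->F, B4->F, B5->T, B7->S, B6->T, B8->T, B8->T, B8->F; outcomes B1=F, B2=F, B3=F, B4=F, B5=T, B6=T, B7=S, B8=T, B8=F
input #7, a=12: events B1->T, B2->F, B3->F, B4->F, B5->F, B7->S, B6->T, B8->T, B8->T, B8->F; outcomes B1=T, B2=F, B3=F, B4=F, B5=F, B6=T, B7=S, B8=T, B8=F
input #8, a=2: events B1->T, B2->F, B3->F, B4->F, B5->F, B7->S, B6->T, B8->T, B8->T, B8->F; outcomes B1=T, B2=F, B3=F, B4=F, B5=F, B6=T, B7=S, B8=T, B8=F
input #9, a=7: events B1->T, B2->F, B3->F, B4->F, B5->F, B7->E, B6->F, B8->T, B8->T, B8->F; outcomes B1=T, B2=F, B3=F, B4=F, B5=F, B6=F, B7=E, B8=T, B8=F
input #10, a=40: events B1->F, B2->T, B3->T, B7->S, B6->T, B8->T, B8->T, B8->F; outcomes B1=F, B2=T, B3=T, B6=T, B7=S, B8=T, B8=F
union over the pool: B1=T, B1=F, B2=T, B2=F, B3=T, B3=F, B4=T, B4=F, B5=T, B5=F, B6=T, B6=F, B7=S, B7=E, B8=T, B8=F
uncovered (0 of 16): none

Answer: 0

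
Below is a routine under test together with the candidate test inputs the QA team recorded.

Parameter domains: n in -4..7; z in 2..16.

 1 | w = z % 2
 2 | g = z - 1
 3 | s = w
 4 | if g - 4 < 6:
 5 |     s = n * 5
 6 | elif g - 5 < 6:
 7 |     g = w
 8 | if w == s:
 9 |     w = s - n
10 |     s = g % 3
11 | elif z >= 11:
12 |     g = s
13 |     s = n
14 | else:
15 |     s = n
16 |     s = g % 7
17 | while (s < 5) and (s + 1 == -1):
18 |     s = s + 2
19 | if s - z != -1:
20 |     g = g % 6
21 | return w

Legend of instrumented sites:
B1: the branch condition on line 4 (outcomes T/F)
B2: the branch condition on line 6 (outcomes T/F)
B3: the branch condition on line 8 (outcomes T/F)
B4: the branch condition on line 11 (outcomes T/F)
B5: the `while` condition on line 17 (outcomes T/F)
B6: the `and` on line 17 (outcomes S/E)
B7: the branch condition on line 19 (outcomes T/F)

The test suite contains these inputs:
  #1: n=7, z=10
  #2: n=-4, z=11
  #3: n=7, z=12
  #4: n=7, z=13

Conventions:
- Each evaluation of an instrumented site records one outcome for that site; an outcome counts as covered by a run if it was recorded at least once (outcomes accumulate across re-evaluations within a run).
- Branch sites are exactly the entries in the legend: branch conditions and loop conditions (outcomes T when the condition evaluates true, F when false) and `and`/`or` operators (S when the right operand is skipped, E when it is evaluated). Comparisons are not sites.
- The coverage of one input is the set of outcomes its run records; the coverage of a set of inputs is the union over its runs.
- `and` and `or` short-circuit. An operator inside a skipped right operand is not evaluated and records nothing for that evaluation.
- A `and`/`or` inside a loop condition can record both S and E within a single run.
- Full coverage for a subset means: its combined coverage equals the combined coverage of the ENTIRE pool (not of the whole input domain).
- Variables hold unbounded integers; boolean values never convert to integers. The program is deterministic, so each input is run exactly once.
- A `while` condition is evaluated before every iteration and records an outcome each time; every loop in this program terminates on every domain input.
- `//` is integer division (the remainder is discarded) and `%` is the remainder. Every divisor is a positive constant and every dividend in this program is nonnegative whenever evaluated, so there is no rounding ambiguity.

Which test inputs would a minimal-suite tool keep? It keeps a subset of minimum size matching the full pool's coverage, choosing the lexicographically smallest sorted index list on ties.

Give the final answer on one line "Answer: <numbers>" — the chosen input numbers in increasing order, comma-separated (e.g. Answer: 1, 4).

input #1, n=7, z=10: events B1->T, B3->F, B4->F, B6->E, B5->F, B7->T; outcomes B1=T, B3=F, B4=F, B5=F, B6=E, B7=T
input #2, n=-4, z=11: events B1->F, B2->T, B3->T, B6->E, B5->F, B7->T; outcomes B1=F, B2=T, B3=T, B5=F, B6=E, B7=T
input #3, n=7, z=12: events B1->F, B2->F, B3->T, B6->E, B5->F, B7->T; outcomes B1=F, B2=F, B3=T, B5=F, B6=E, B7=T
input #4, n=7, z=13: events B1->F, B2->F, B3->T, B6->E, B5->F, B7->T; outcomes B1=F, B2=F, B3=T, B5=F, B6=E, B7=T
pool-wide coverage (10 outcomes): B1=T, B1=F, B2=T, B2=F, B3=T, B3=F, B4=F, B5=F, B6=E, B7=T
size 1 is not enough: best union over all size-1 subsets is 6/10
size 2 is not enough: best union over all size-2 subsets is 9/10
size 3: inputs {1, 2, 3} cover all 10 outcomes, and no lexicographically smaller subset of this size does

Answer: 1, 2, 3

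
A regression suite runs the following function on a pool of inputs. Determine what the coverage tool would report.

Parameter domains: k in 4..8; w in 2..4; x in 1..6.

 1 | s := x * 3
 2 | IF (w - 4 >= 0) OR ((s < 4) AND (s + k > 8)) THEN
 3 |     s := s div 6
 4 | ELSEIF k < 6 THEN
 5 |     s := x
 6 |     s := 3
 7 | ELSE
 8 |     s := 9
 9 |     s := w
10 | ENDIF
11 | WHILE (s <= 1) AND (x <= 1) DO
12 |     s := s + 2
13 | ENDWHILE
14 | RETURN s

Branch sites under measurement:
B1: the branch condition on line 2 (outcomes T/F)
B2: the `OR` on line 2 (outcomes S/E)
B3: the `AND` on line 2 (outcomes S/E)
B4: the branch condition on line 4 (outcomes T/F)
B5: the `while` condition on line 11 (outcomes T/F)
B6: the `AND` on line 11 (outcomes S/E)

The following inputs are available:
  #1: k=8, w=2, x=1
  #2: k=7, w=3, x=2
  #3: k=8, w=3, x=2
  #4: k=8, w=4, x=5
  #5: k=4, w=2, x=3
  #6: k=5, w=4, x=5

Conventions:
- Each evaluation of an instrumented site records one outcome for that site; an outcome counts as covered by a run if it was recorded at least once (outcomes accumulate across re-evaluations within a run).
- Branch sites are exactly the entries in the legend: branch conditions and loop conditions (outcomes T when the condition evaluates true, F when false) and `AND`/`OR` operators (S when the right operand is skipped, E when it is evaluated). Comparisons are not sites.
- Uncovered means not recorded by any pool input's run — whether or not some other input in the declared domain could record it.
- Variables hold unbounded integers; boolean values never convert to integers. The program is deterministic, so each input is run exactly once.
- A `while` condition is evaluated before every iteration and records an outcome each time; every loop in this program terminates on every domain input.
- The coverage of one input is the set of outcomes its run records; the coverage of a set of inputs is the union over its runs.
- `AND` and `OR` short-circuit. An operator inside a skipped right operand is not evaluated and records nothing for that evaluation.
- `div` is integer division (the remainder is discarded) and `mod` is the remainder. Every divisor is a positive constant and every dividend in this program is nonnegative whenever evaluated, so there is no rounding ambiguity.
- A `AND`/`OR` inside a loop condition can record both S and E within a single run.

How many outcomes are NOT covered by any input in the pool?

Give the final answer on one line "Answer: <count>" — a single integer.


test 1 (k=8, w=2, x=1) hits B1=T, B2=E, B3=E, B5=T, B5=F, B6=S, B6=E
test 2 (k=7, w=3, x=2) hits B1=F, B2=E, B3=S, B4=F, B5=F, B6=S
test 3 (k=8, w=3, x=2) hits B1=F, B2=E, B3=S, B4=F, B5=F, B6=S
test 4 (k=8, w=4, x=5) hits B1=T, B2=S, B5=F, B6=S
test 5 (k=4, w=2, x=3) hits B1=F, B2=E, B3=S, B4=T, B5=F, B6=S
test 6 (k=5, w=4, x=5) hits B1=T, B2=S, B5=F, B6=S
union over the pool: B1=T, B1=F, B2=S, B2=E, B3=S, B3=E, B4=T, B4=F, B5=T, B5=F, B6=S, B6=E
uncovered (0 of 12): none
Answer: 0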